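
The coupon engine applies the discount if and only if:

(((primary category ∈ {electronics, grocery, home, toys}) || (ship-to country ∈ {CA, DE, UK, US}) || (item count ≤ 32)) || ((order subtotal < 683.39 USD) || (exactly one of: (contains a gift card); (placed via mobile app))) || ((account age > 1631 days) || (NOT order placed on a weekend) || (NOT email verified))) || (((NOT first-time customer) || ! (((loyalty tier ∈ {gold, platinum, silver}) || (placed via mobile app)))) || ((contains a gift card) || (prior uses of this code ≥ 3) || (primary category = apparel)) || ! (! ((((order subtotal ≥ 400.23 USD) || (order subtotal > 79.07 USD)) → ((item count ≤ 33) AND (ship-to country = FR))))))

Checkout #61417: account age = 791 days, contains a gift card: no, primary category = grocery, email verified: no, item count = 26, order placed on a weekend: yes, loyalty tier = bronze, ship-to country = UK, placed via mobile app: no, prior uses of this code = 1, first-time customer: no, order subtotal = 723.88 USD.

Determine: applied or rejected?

Applied

Atomic conditions:
  primary category ∈ {electronics, grocery, home, toys}: grocery is in the set → true
  ship-to country ∈ {CA, DE, UK, US}: UK is in the set → true
  item count ≤ 32: 26 ≤ 32 is true
  order subtotal < 683.39 USD: 723.88 < 683.39 is false
  contains a gift card: no → false
  placed via mobile app: no → false
  account age > 1631 days: 791 > 1631 is false
  NOT order placed on a weekend: yes → false
  NOT email verified: no → true
  NOT first-time customer: no → true
  loyalty tier ∈ {gold, platinum, silver}: bronze is not in the set → false
  prior uses of this code ≥ 3: 1 ≥ 3 is false
  primary category = apparel: grocery == apparel is false
  order subtotal ≥ 400.23 USD: 723.88 ≥ 400.23 is true
  order subtotal > 79.07 USD: 723.88 > 79.07 is true
  item count ≤ 33: 26 ≤ 33 is true
  ship-to country = FR: UK == FR is false
Combine:
[1.1] true OR true OR true = true
[1.2.2] exactly-one(false, false) = false
[1.2] false OR false = false
[1.3] false OR false OR true = true
[1] true OR false OR true = true
[2.1.2.1] false OR false = false
[2.1.2] NOT false = true
[2.1] true OR true = true
[2.2] false OR false OR false = false
[2.3.1.1.1] true OR true = true
[2.3.1.1.2] true AND false = false
[2.3.1.1] true → false = false
[2.3.1] NOT false = true
[2.3] NOT true = false
[2] true OR false OR false = true
[root] true OR true = true
Overall: true → applied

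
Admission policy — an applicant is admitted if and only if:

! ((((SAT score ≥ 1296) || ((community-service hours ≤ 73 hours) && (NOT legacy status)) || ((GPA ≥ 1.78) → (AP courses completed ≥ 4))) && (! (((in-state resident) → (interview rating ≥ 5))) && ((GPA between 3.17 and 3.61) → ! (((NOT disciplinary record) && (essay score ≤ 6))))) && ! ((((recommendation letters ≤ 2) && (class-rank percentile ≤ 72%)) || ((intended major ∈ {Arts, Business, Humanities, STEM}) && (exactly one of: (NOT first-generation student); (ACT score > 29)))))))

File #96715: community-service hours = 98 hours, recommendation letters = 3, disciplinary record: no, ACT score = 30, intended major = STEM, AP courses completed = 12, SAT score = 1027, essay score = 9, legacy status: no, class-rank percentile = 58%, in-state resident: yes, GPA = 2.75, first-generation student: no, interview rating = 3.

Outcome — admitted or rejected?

Atomic conditions:
  SAT score ≥ 1296: 1027 ≥ 1296 is false
  community-service hours ≤ 73 hours: 98 ≤ 73 is false
  NOT legacy status: no → true
  GPA ≥ 1.78: 2.75 ≥ 1.78 is true
  AP courses completed ≥ 4: 12 ≥ 4 is true
  in-state resident: yes → true
  interview rating ≥ 5: 3 ≥ 5 is false
  GPA between 3.17 and 3.61: 2.75 in [3.17, 3.61] is false
  NOT disciplinary record: no → true
  essay score ≤ 6: 9 ≤ 6 is false
  recommendation letters ≤ 2: 3 ≤ 2 is false
  class-rank percentile ≤ 72%: 58 ≤ 72 is true
  intended major ∈ {Arts, Business, Humanities, STEM}: STEM is in the set → true
  NOT first-generation student: no → true
  ACT score > 29: 30 > 29 is true
Combine:
[1.1.2] false AND true = false
[1.1.3] true → true = true
[1.1] false OR false OR true = true
[1.2.1.1] true → false = false
[1.2.1] NOT false = true
[1.2.2.2.1] true AND false = false
[1.2.2.2] NOT false = true
[1.2.2] false → true (antecedent false ⇒ implication holds) = true
[1.2] true AND true = true
[1.3.1.1] false AND true = false
[1.3.1.2.2] exactly-one(true, true) = false
[1.3.1.2] true AND false = false
[1.3.1] false OR false = false
[1.3] NOT false = true
[1] true AND true AND true = true
[root] NOT true = false
Overall: false → rejected

Rejected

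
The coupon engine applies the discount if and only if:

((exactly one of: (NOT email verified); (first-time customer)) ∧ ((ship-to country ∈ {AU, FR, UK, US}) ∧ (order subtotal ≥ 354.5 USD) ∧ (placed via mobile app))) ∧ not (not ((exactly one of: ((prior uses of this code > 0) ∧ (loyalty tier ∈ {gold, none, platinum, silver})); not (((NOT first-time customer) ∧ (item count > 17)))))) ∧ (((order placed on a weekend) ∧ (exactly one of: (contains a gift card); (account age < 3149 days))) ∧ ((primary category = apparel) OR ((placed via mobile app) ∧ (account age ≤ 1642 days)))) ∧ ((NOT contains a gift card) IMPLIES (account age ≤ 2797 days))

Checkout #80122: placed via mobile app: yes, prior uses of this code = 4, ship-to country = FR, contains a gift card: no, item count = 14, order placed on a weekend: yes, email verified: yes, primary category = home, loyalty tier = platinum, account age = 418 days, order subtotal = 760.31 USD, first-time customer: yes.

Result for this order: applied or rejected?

Rejected

Atomic conditions:
  NOT email verified: yes → false
  first-time customer: yes → true
  ship-to country ∈ {AU, FR, UK, US}: FR is in the set → true
  order subtotal ≥ 354.5 USD: 760.31 ≥ 354.5 is true
  placed via mobile app: yes → true
  prior uses of this code > 0: 4 > 0 is true
  loyalty tier ∈ {gold, none, platinum, silver}: platinum is in the set → true
  NOT first-time customer: yes → false
  item count > 17: 14 > 17 is false
  order placed on a weekend: yes → true
  contains a gift card: no → false
  account age < 3149 days: 418 < 3149 is true
  primary category = apparel: home == apparel is false
  account age ≤ 1642 days: 418 ≤ 1642 is true
  NOT contains a gift card: no → true
  account age ≤ 2797 days: 418 ≤ 2797 is true
Combine:
[1.1] exactly-one(false, true) = true
[1.2] true AND true AND true = true
[1] true AND true = true
[2.1.1.1] true AND true = true
[2.1.1.2.1] false AND false = false
[2.1.1.2] NOT false = true
[2.1.1] exactly-one(true, true) = false
[2.1] NOT false = true
[2] NOT true = false
[3.1.2] exactly-one(false, true) = true
[3.1] true AND true = true
[3.2.2] true AND true = true
[3.2] false OR true = true
[3] true AND true = true
[4] true → true = true
[root] true AND false AND true AND true = false
Overall: false → rejected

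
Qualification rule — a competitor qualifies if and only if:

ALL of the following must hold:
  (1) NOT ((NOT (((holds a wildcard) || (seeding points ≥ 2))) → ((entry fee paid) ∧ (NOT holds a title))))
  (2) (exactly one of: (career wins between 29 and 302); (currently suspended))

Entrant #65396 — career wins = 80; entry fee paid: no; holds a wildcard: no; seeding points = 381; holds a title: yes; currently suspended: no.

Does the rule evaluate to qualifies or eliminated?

Atomic conditions:
  holds a wildcard: no → false
  seeding points ≥ 2: 381 ≥ 2 is true
  entry fee paid: no → false
  NOT holds a title: yes → false
  career wins between 29 and 302: 80 in [29, 302] is true
  currently suspended: no → false
Combine:
[1.1.1.1] false OR true = true
[1.1.1] NOT true = false
[1.1.2] false AND false = false
[1.1] false → false (antecedent false ⇒ implication holds) = true
[1] NOT true = false
[2] exactly-one(true, false) = true
[root] false AND true = false
Overall: false → eliminated

Eliminated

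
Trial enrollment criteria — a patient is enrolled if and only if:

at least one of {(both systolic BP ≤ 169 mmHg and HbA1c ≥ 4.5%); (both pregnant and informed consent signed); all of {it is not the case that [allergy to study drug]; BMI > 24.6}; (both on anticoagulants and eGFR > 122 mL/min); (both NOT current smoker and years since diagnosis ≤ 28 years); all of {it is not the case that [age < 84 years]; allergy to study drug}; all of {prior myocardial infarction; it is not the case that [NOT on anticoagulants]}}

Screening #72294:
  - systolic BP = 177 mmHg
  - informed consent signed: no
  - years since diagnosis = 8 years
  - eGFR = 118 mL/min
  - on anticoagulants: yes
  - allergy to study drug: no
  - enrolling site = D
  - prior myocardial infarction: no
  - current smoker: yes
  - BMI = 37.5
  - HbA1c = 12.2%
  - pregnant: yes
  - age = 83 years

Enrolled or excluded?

Enrolled

Atomic conditions:
  systolic BP ≤ 169 mmHg: 177 ≤ 169 is false
  HbA1c ≥ 4.5%: 12.2 ≥ 4.5 is true
  pregnant: yes → true
  informed consent signed: no → false
  allergy to study drug: no → false
  BMI > 24.6: 37.5 > 24.6 is true
  on anticoagulants: yes → true
  eGFR > 122 mL/min: 118 > 122 is false
  NOT current smoker: yes → false
  years since diagnosis ≤ 28 years: 8 ≤ 28 is true
  age < 84 years: 83 < 84 is true
  prior myocardial infarction: no → false
  NOT on anticoagulants: yes → false
Combine:
[1] false AND true = false
[2] true AND false = false
[3.1] NOT false = true
[3] true AND true = true
[4] true AND false = false
[5] false AND true = false
[6.1] NOT true = false
[6] false AND false = false
[7.2] NOT false = true
[7] false AND true = false
[root] false OR false OR true OR false OR false OR false OR false = true
Overall: true → enrolled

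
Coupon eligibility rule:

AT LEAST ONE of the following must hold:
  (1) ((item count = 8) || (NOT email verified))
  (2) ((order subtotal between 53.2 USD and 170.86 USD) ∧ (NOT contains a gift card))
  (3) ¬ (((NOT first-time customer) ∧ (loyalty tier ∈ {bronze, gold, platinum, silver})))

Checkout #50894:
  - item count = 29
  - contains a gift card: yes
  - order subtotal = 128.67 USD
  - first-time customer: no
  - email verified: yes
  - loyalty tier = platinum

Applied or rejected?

Atomic conditions:
  item count = 8: 29 == 8 is false
  NOT email verified: yes → false
  order subtotal between 53.2 USD and 170.86 USD: 128.67 in [53.2, 170.86] is true
  NOT contains a gift card: yes → false
  NOT first-time customer: no → true
  loyalty tier ∈ {bronze, gold, platinum, silver}: platinum is in the set → true
Combine:
[1] false OR false = false
[2] true AND false = false
[3.1] true AND true = true
[3] NOT true = false
[root] false OR false OR false = false
Overall: false → rejected

Rejected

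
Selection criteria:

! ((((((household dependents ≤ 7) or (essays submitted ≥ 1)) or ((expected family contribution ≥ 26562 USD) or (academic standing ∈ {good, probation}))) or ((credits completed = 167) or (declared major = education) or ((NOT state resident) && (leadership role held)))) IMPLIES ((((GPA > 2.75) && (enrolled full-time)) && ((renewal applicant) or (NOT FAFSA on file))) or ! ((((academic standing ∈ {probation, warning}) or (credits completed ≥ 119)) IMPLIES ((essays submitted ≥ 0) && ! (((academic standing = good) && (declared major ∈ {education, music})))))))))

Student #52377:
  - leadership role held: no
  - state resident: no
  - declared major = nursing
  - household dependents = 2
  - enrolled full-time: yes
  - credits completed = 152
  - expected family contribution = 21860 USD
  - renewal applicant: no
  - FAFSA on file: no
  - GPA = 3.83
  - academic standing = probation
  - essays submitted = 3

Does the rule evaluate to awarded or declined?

Atomic conditions:
  household dependents ≤ 7: 2 ≤ 7 is true
  essays submitted ≥ 1: 3 ≥ 1 is true
  expected family contribution ≥ 26562 USD: 21860 ≥ 26562 is false
  academic standing ∈ {good, probation}: probation is in the set → true
  credits completed = 167: 152 == 167 is false
  declared major = education: nursing == education is false
  NOT state resident: no → true
  leadership role held: no → false
  GPA > 2.75: 3.83 > 2.75 is true
  enrolled full-time: yes → true
  renewal applicant: no → false
  NOT FAFSA on file: no → true
  academic standing ∈ {probation, warning}: probation is in the set → true
  credits completed ≥ 119: 152 ≥ 119 is true
  essays submitted ≥ 0: 3 ≥ 0 is true
  academic standing = good: probation == good is false
  declared major ∈ {education, music}: nursing is not in the set → false
Combine:
[1.1.1.1] true OR true = true
[1.1.1.2] false OR true = true
[1.1.1] true OR true = true
[1.1.2.3] true AND false = false
[1.1.2] false OR false OR false = false
[1.1] true OR false = true
[1.2.1.1] true AND true = true
[1.2.1.2] false OR true = true
[1.2.1] true AND true = true
[1.2.2.1.1] true OR true = true
[1.2.2.1.2.2.1] false AND false = false
[1.2.2.1.2.2] NOT false = true
[1.2.2.1.2] true AND true = true
[1.2.2.1] true → true = true
[1.2.2] NOT true = false
[1.2] true OR false = true
[1] true → true = true
[root] NOT true = false
Overall: false → declined

Declined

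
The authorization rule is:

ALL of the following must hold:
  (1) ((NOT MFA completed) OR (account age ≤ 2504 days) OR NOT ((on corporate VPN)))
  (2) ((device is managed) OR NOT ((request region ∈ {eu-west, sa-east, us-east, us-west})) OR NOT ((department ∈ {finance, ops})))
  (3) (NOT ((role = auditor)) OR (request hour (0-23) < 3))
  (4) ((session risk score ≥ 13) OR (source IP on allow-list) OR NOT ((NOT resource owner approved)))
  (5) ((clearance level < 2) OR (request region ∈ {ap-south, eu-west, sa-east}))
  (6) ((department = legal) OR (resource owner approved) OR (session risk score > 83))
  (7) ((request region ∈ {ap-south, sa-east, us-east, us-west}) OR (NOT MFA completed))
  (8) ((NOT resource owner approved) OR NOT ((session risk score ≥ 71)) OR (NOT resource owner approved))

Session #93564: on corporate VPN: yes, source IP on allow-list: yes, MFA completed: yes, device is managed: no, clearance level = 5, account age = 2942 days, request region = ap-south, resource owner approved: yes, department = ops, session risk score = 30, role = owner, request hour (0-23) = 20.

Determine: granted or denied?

Denied

Atomic conditions:
  NOT MFA completed: yes → false
  account age ≤ 2504 days: 2942 ≤ 2504 is false
  on corporate VPN: yes → true
  device is managed: no → false
  request region ∈ {eu-west, sa-east, us-east, us-west}: ap-south is not in the set → false
  department ∈ {finance, ops}: ops is in the set → true
  role = auditor: owner == auditor is false
  request hour (0-23) < 3: 20 < 3 is false
  session risk score ≥ 13: 30 ≥ 13 is true
  source IP on allow-list: yes → true
  NOT resource owner approved: yes → false
  clearance level < 2: 5 < 2 is false
  request region ∈ {ap-south, eu-west, sa-east}: ap-south is in the set → true
  department = legal: ops == legal is false
  resource owner approved: yes → true
  session risk score > 83: 30 > 83 is false
  request region ∈ {ap-south, sa-east, us-east, us-west}: ap-south is in the set → true
  session risk score ≥ 71: 30 ≥ 71 is false
Combine:
[1.3] NOT true = false
[1] false OR false OR false = false
[2.2] NOT false = true
[2.3] NOT true = false
[2] false OR true OR false = true
[3.1] NOT false = true
[3] true OR false = true
[4.3] NOT false = true
[4] true OR true OR true = true
[5] false OR true = true
[6] false OR true OR false = true
[7] true OR false = true
[8.2] NOT false = true
[8] false OR true OR false = true
[root] false AND true AND true AND true AND true AND true AND true AND true = false
Overall: false → denied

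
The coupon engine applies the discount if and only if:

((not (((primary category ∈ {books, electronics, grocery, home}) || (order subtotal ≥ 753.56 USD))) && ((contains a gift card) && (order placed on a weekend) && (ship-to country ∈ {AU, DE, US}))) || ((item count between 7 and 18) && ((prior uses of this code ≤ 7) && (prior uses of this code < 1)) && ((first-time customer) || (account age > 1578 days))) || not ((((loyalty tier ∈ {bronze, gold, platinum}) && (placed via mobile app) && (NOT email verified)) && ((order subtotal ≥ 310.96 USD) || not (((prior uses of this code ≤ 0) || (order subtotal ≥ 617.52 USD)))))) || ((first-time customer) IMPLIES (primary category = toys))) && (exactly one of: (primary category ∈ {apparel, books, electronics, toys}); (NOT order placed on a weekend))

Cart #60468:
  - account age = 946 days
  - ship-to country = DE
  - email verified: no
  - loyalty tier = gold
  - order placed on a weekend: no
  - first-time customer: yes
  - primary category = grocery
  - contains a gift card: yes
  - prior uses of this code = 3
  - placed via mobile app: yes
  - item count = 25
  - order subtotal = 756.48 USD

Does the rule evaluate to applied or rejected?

Rejected

Atomic conditions:
  primary category ∈ {books, electronics, grocery, home}: grocery is in the set → true
  order subtotal ≥ 753.56 USD: 756.48 ≥ 753.56 is true
  contains a gift card: yes → true
  order placed on a weekend: no → false
  ship-to country ∈ {AU, DE, US}: DE is in the set → true
  item count between 7 and 18: 25 in [7, 18] is false
  prior uses of this code ≤ 7: 3 ≤ 7 is true
  prior uses of this code < 1: 3 < 1 is false
  first-time customer: yes → true
  account age > 1578 days: 946 > 1578 is false
  loyalty tier ∈ {bronze, gold, platinum}: gold is in the set → true
  placed via mobile app: yes → true
  NOT email verified: no → true
  order subtotal ≥ 310.96 USD: 756.48 ≥ 310.96 is true
  prior uses of this code ≤ 0: 3 ≤ 0 is false
  order subtotal ≥ 617.52 USD: 756.48 ≥ 617.52 is true
  primary category = toys: grocery == toys is false
  primary category ∈ {apparel, books, electronics, toys}: grocery is not in the set → false
  NOT order placed on a weekend: no → true
Combine:
[1.1.1.1] true OR true = true
[1.1.1] NOT true = false
[1.1.2] true AND false AND true = false
[1.1] false AND false = false
[1.2.2] true AND false = false
[1.2.3] true OR false = true
[1.2] false AND false AND true = false
[1.3.1.1] true AND true AND true = true
[1.3.1.2.2.1] false OR true = true
[1.3.1.2.2] NOT true = false
[1.3.1.2] true OR false = true
[1.3.1] true AND true = true
[1.3] NOT true = false
[1.4] true → false = false
[1] false OR false OR false OR false = false
[2] exactly-one(false, true) = true
[root] false AND true = false
Overall: false → rejected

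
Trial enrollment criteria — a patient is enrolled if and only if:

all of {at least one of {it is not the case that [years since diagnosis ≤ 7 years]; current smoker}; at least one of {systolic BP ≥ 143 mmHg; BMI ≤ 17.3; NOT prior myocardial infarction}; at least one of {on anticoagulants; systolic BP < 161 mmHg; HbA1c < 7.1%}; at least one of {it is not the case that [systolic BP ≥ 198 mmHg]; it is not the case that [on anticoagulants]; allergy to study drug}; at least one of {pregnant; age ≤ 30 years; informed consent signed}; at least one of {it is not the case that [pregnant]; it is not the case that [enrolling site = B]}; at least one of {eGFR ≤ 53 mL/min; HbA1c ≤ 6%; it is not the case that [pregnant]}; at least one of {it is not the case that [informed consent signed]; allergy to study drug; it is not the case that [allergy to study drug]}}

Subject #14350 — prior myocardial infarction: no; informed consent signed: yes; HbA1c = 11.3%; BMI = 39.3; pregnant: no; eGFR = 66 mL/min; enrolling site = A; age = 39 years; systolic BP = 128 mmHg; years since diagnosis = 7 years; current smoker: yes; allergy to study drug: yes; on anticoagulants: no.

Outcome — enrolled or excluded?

Atomic conditions:
  years since diagnosis ≤ 7 years: 7 ≤ 7 is true
  current smoker: yes → true
  systolic BP ≥ 143 mmHg: 128 ≥ 143 is false
  BMI ≤ 17.3: 39.3 ≤ 17.3 is false
  NOT prior myocardial infarction: no → true
  on anticoagulants: no → false
  systolic BP < 161 mmHg: 128 < 161 is true
  HbA1c < 7.1%: 11.3 < 7.1 is false
  systolic BP ≥ 198 mmHg: 128 ≥ 198 is false
  allergy to study drug: yes → true
  pregnant: no → false
  age ≤ 30 years: 39 ≤ 30 is false
  informed consent signed: yes → true
  enrolling site = B: A == B is false
  eGFR ≤ 53 mL/min: 66 ≤ 53 is false
  HbA1c ≤ 6%: 11.3 ≤ 6 is false
Combine:
[1.1] NOT true = false
[1] false OR true = true
[2] false OR false OR true = true
[3] false OR true OR false = true
[4.1] NOT false = true
[4.2] NOT false = true
[4] true OR true OR true = true
[5] false OR false OR true = true
[6.1] NOT false = true
[6.2] NOT false = true
[6] true OR true = true
[7.3] NOT false = true
[7] false OR false OR true = true
[8.1] NOT true = false
[8.3] NOT true = false
[8] false OR true OR false = true
[root] true AND true AND true AND true AND true AND true AND true AND true = true
Overall: true → enrolled

Enrolled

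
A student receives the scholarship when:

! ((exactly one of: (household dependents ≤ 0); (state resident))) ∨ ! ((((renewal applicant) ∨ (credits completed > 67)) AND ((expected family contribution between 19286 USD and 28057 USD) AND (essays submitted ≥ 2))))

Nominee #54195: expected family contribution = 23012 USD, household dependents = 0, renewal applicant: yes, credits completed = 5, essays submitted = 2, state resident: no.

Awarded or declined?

Declined

Atomic conditions:
  household dependents ≤ 0: 0 ≤ 0 is true
  state resident: no → false
  renewal applicant: yes → true
  credits completed > 67: 5 > 67 is false
  expected family contribution between 19286 USD and 28057 USD: 23012 in [19286, 28057] is true
  essays submitted ≥ 2: 2 ≥ 2 is true
Combine:
[1.1] exactly-one(true, false) = true
[1] NOT true = false
[2.1.1] true OR false = true
[2.1.2] true AND true = true
[2.1] true AND true = true
[2] NOT true = false
[root] false OR false = false
Overall: false → declined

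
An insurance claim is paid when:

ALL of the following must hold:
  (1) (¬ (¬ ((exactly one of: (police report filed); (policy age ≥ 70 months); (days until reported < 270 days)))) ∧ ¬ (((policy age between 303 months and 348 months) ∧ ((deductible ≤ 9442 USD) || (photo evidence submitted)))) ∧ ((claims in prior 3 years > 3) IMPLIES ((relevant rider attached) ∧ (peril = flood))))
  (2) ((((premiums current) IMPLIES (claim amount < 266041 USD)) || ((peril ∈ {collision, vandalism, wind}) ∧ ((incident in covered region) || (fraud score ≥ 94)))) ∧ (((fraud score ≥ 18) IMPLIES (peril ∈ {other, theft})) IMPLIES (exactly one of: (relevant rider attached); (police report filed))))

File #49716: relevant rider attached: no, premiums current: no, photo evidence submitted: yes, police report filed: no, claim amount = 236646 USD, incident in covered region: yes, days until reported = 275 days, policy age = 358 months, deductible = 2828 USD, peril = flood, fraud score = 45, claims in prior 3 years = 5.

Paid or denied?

Atomic conditions:
  police report filed: no → false
  policy age ≥ 70 months: 358 ≥ 70 is true
  days until reported < 270 days: 275 < 270 is false
  policy age between 303 months and 348 months: 358 in [303, 348] is false
  deductible ≤ 9442 USD: 2828 ≤ 9442 is true
  photo evidence submitted: yes → true
  claims in prior 3 years > 3: 5 > 3 is true
  relevant rider attached: no → false
  peril = flood: flood == flood is true
  premiums current: no → false
  claim amount < 266041 USD: 236646 < 266041 is true
  peril ∈ {collision, vandalism, wind}: flood is not in the set → false
  incident in covered region: yes → true
  fraud score ≥ 94: 45 ≥ 94 is false
  fraud score ≥ 18: 45 ≥ 18 is true
  peril ∈ {other, theft}: flood is not in the set → false
Combine:
[1.1.1.1] exactly-one(false, true, false) = true
[1.1.1] NOT true = false
[1.1] NOT false = true
[1.2.1.2] true OR true = true
[1.2.1] false AND true = false
[1.2] NOT false = true
[1.3.2] false AND true = false
[1.3] true → false = false
[1] true AND true AND false = false
[2.1.1] false → true (antecedent false ⇒ implication holds) = true
[2.1.2.2] true OR false = true
[2.1.2] false AND true = false
[2.1] true OR false = true
[2.2.1] true → false = false
[2.2.2] exactly-one(false, false) = false
[2.2] false → false (antecedent false ⇒ implication holds) = true
[2] true AND true = true
[root] false AND true = false
Overall: false → denied

Denied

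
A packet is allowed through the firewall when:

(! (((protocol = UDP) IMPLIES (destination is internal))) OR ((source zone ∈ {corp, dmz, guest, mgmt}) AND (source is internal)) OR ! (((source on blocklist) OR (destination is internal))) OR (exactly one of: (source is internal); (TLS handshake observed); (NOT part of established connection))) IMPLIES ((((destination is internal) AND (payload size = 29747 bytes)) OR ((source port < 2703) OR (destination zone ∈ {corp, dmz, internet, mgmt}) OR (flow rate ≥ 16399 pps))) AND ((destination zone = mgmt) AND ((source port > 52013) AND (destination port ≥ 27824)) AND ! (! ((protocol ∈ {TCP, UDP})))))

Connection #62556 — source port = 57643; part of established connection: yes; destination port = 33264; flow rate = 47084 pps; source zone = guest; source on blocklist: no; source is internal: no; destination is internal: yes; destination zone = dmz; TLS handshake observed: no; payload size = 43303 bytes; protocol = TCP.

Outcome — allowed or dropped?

Atomic conditions:
  protocol = UDP: TCP == UDP is false
  destination is internal: yes → true
  source zone ∈ {corp, dmz, guest, mgmt}: guest is in the set → true
  source is internal: no → false
  source on blocklist: no → false
  TLS handshake observed: no → false
  NOT part of established connection: yes → false
  payload size = 29747 bytes: 43303 == 29747 is false
  source port < 2703: 57643 < 2703 is false
  destination zone ∈ {corp, dmz, internet, mgmt}: dmz is in the set → true
  flow rate ≥ 16399 pps: 47084 ≥ 16399 is true
  destination zone = mgmt: dmz == mgmt is false
  source port > 52013: 57643 > 52013 is true
  destination port ≥ 27824: 33264 ≥ 27824 is true
  protocol ∈ {TCP, UDP}: TCP is in the set → true
Combine:
[1.1.1] false → true (antecedent false ⇒ implication holds) = true
[1.1] NOT true = false
[1.2] true AND false = false
[1.3.1] false OR true = true
[1.3] NOT true = false
[1.4] exactly-one(false, false, false) = false
[1] false OR false OR false OR false = false
[2.1.1] true AND false = false
[2.1.2] false OR true OR true = true
[2.1] false OR true = true
[2.2.2] true AND true = true
[2.2.3.1] NOT true = false
[2.2.3] NOT false = true
[2.2] false AND true AND true = false
[2] true AND false = false
[root] false → false (antecedent false ⇒ implication holds) = true
Overall: true → allowed

Allowed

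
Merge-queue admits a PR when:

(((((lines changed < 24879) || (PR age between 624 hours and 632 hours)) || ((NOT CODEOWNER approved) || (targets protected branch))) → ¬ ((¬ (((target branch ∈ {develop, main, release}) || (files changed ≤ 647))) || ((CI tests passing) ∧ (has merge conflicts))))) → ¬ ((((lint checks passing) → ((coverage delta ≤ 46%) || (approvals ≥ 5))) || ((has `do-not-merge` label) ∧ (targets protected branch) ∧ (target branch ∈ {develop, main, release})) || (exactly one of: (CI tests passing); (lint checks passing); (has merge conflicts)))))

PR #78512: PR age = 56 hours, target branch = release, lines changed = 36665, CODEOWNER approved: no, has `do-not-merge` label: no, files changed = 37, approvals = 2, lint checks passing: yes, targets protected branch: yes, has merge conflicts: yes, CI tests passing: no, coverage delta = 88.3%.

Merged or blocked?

Atomic conditions:
  lines changed < 24879: 36665 < 24879 is false
  PR age between 624 hours and 632 hours: 56 in [624, 632] is false
  NOT CODEOWNER approved: no → true
  targets protected branch: yes → true
  target branch ∈ {develop, main, release}: release is in the set → true
  files changed ≤ 647: 37 ≤ 647 is true
  CI tests passing: no → false
  has merge conflicts: yes → true
  lint checks passing: yes → true
  coverage delta ≤ 46%: 88.3 ≤ 46 is false
  approvals ≥ 5: 2 ≥ 5 is false
  has `do-not-merge` label: no → false
Combine:
[1.1.1] false OR false = false
[1.1.2] true OR true = true
[1.1] false OR true = true
[1.2.1.1.1] true OR true = true
[1.2.1.1] NOT true = false
[1.2.1.2] false AND true = false
[1.2.1] false OR false = false
[1.2] NOT false = true
[1] true → true = true
[2.1.1.2] false OR false = false
[2.1.1] true → false = false
[2.1.2] false AND true AND true = false
[2.1.3] exactly-one(false, true, true) = false
[2.1] false OR false OR false = false
[2] NOT false = true
[root] true → true = true
Overall: true → merged

Merged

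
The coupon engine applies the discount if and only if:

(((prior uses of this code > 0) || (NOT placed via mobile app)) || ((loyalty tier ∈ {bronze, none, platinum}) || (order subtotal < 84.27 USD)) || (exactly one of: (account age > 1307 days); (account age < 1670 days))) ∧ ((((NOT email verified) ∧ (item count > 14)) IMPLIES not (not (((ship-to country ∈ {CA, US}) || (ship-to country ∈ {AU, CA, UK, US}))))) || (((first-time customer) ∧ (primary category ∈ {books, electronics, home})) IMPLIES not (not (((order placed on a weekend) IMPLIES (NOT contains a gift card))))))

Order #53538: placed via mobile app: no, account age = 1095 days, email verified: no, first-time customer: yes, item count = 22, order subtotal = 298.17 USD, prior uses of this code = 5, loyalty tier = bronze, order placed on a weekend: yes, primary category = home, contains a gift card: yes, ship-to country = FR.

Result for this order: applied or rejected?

Atomic conditions:
  prior uses of this code > 0: 5 > 0 is true
  NOT placed via mobile app: no → true
  loyalty tier ∈ {bronze, none, platinum}: bronze is in the set → true
  order subtotal < 84.27 USD: 298.17 < 84.27 is false
  account age > 1307 days: 1095 > 1307 is false
  account age < 1670 days: 1095 < 1670 is true
  NOT email verified: no → true
  item count > 14: 22 > 14 is true
  ship-to country ∈ {CA, US}: FR is not in the set → false
  ship-to country ∈ {AU, CA, UK, US}: FR is not in the set → false
  first-time customer: yes → true
  primary category ∈ {books, electronics, home}: home is in the set → true
  order placed on a weekend: yes → true
  NOT contains a gift card: yes → false
Combine:
[1.1] true OR true = true
[1.2] true OR false = true
[1.3] exactly-one(false, true) = true
[1] true OR true OR true = true
[2.1.1] true AND true = true
[2.1.2.1.1] false OR false = false
[2.1.2.1] NOT false = true
[2.1.2] NOT true = false
[2.1] true → false = false
[2.2.1] true AND true = true
[2.2.2.1.1] true → false = false
[2.2.2.1] NOT false = true
[2.2.2] NOT true = false
[2.2] true → false = false
[2] false OR false = false
[root] true AND false = false
Overall: false → rejected

Rejected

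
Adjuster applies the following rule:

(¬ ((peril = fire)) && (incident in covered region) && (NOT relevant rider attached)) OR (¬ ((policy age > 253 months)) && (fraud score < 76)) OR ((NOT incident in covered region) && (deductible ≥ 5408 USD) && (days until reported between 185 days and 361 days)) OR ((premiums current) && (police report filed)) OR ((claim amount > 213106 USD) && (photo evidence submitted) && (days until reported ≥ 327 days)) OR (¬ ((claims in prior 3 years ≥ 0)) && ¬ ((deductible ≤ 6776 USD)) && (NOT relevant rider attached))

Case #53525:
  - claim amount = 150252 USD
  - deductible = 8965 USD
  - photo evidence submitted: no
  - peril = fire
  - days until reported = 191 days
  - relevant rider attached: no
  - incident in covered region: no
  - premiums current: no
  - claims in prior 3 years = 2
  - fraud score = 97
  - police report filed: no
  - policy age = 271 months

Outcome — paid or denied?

Atomic conditions:
  peril = fire: fire == fire is true
  incident in covered region: no → false
  NOT relevant rider attached: no → true
  policy age > 253 months: 271 > 253 is true
  fraud score < 76: 97 < 76 is false
  NOT incident in covered region: no → true
  deductible ≥ 5408 USD: 8965 ≥ 5408 is true
  days until reported between 185 days and 361 days: 191 in [185, 361] is true
  premiums current: no → false
  police report filed: no → false
  claim amount > 213106 USD: 150252 > 213106 is false
  photo evidence submitted: no → false
  days until reported ≥ 327 days: 191 ≥ 327 is false
  claims in prior 3 years ≥ 0: 2 ≥ 0 is true
  deductible ≤ 6776 USD: 8965 ≤ 6776 is false
Combine:
[1.1] NOT true = false
[1] false AND false AND true = false
[2.1] NOT true = false
[2] false AND false = false
[3] true AND true AND true = true
[4] false AND false = false
[5] false AND false AND false = false
[6.1] NOT true = false
[6.2] NOT false = true
[6] false AND true AND true = false
[root] false OR false OR true OR false OR false OR false = true
Overall: true → paid

Paid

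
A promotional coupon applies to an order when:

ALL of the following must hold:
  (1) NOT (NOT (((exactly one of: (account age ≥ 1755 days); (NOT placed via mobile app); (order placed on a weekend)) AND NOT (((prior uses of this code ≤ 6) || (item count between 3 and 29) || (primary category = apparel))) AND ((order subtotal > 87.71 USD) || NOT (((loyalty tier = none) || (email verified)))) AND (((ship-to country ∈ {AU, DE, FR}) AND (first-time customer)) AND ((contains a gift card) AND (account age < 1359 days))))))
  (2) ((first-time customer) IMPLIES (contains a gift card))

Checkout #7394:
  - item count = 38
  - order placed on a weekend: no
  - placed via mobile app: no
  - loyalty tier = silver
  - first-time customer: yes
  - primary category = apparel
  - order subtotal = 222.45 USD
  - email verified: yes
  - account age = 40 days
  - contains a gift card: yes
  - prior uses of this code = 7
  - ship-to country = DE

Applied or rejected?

Rejected

Atomic conditions:
  account age ≥ 1755 days: 40 ≥ 1755 is false
  NOT placed via mobile app: no → true
  order placed on a weekend: no → false
  prior uses of this code ≤ 6: 7 ≤ 6 is false
  item count between 3 and 29: 38 in [3, 29] is false
  primary category = apparel: apparel == apparel is true
  order subtotal > 87.71 USD: 222.45 > 87.71 is true
  loyalty tier = none: silver == none is false
  email verified: yes → true
  ship-to country ∈ {AU, DE, FR}: DE is in the set → true
  first-time customer: yes → true
  contains a gift card: yes → true
  account age < 1359 days: 40 < 1359 is true
Combine:
[1.1.1.1] exactly-one(false, true, false) = true
[1.1.1.2.1] false OR false OR true = true
[1.1.1.2] NOT true = false
[1.1.1.3.2.1] false OR true = true
[1.1.1.3.2] NOT true = false
[1.1.1.3] true OR false = true
[1.1.1.4.1] true AND true = true
[1.1.1.4.2] true AND true = true
[1.1.1.4] true AND true = true
[1.1.1] true AND false AND true AND true = false
[1.1] NOT false = true
[1] NOT true = false
[2] true → true = true
[root] false AND true = false
Overall: false → rejected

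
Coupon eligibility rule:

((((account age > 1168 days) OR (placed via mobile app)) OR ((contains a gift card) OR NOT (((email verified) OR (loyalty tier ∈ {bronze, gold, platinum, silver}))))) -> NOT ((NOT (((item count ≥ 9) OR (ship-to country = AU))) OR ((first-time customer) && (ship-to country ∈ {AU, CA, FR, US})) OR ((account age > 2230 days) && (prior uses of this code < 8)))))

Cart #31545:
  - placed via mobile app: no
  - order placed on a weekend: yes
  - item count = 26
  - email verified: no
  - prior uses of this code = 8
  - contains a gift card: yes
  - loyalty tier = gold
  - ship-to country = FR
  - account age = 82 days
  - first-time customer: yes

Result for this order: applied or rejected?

Rejected

Atomic conditions:
  account age > 1168 days: 82 > 1168 is false
  placed via mobile app: no → false
  contains a gift card: yes → true
  email verified: no → false
  loyalty tier ∈ {bronze, gold, platinum, silver}: gold is in the set → true
  item count ≥ 9: 26 ≥ 9 is true
  ship-to country = AU: FR == AU is false
  first-time customer: yes → true
  ship-to country ∈ {AU, CA, FR, US}: FR is in the set → true
  account age > 2230 days: 82 > 2230 is false
  prior uses of this code < 8: 8 < 8 is false
Combine:
[1.1] false OR false = false
[1.2.2.1] false OR true = true
[1.2.2] NOT true = false
[1.2] true OR false = true
[1] false OR true = true
[2.1.1.1] true OR false = true
[2.1.1] NOT true = false
[2.1.2] true AND true = true
[2.1.3] false AND false = false
[2.1] false OR true OR false = true
[2] NOT true = false
[root] true → false = false
Overall: false → rejected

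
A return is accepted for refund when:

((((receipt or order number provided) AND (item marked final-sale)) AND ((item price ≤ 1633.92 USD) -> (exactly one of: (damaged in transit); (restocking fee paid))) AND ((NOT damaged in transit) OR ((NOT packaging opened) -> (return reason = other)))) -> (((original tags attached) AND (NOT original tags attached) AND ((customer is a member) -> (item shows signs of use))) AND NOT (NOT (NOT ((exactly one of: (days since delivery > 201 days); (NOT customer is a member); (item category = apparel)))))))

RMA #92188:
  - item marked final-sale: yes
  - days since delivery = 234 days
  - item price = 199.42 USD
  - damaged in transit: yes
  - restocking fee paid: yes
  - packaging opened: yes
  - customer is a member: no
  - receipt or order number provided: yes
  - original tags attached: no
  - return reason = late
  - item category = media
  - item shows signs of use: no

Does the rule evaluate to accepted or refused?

Atomic conditions:
  receipt or order number provided: yes → true
  item marked final-sale: yes → true
  item price ≤ 1633.92 USD: 199.42 ≤ 1633.92 is true
  damaged in transit: yes → true
  restocking fee paid: yes → true
  NOT damaged in transit: yes → false
  NOT packaging opened: yes → false
  return reason = other: late == other is false
  original tags attached: no → false
  NOT original tags attached: no → true
  customer is a member: no → false
  item shows signs of use: no → false
  days since delivery > 201 days: 234 > 201 is true
  NOT customer is a member: no → true
  item category = apparel: media == apparel is false
Combine:
[1.1] true AND true = true
[1.2.2] exactly-one(true, true) = false
[1.2] true → false = false
[1.3.2] false → false (antecedent false ⇒ implication holds) = true
[1.3] false OR true = true
[1] true AND false AND true = false
[2.1.3] false → false (antecedent false ⇒ implication holds) = true
[2.1] false AND true AND true = false
[2.2.1.1.1] exactly-one(true, true, false) = false
[2.2.1.1] NOT false = true
[2.2.1] NOT true = false
[2.2] NOT false = true
[2] false AND true = false
[root] false → false (antecedent false ⇒ implication holds) = true
Overall: true → accepted

Accepted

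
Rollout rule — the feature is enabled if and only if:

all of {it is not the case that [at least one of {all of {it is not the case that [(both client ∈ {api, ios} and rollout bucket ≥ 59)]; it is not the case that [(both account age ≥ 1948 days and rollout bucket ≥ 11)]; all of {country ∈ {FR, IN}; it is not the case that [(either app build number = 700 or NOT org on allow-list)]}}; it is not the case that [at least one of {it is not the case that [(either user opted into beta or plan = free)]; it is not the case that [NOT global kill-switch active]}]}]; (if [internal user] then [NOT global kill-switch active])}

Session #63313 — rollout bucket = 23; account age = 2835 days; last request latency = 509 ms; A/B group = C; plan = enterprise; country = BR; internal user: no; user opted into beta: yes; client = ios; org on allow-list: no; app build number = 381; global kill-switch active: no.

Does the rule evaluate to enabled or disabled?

Disabled

Atomic conditions:
  client ∈ {api, ios}: ios is in the set → true
  rollout bucket ≥ 59: 23 ≥ 59 is false
  account age ≥ 1948 days: 2835 ≥ 1948 is true
  rollout bucket ≥ 11: 23 ≥ 11 is true
  country ∈ {FR, IN}: BR is not in the set → false
  app build number = 700: 381 == 700 is false
  NOT org on allow-list: no → true
  user opted into beta: yes → true
  plan = free: enterprise == free is false
  NOT global kill-switch active: no → true
  internal user: no → false
Combine:
[1.1.1.1.1] true AND false = false
[1.1.1.1] NOT false = true
[1.1.1.2.1] true AND true = true
[1.1.1.2] NOT true = false
[1.1.1.3.2.1] false OR true = true
[1.1.1.3.2] NOT true = false
[1.1.1.3] false AND false = false
[1.1.1] true AND false AND false = false
[1.1.2.1.1.1] true OR false = true
[1.1.2.1.1] NOT true = false
[1.1.2.1.2] NOT true = false
[1.1.2.1] false OR false = false
[1.1.2] NOT false = true
[1.1] false OR true = true
[1] NOT true = false
[2] false → true (antecedent false ⇒ implication holds) = true
[root] false AND true = false
Overall: false → disabled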